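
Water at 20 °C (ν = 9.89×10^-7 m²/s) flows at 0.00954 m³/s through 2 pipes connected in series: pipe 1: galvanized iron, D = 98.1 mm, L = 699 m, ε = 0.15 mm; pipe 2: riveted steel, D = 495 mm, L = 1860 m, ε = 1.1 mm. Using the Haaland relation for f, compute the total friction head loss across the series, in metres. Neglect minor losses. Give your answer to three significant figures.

Pipe 1: V = 1.262 m/s, Re = 1.25×10^5, ε/D = 0.00153, f = 0.02333, h_1 = f(L/D)V²/2g = 13.50 m
Pipe 2: V = 0.04957 m/s, Re = 2.48×10^4, ε/D = 0.00222, f = 0.02896, h_2 = f(L/D)V²/2g = 0.01363 m
Series → Q common, losses add: H = Σh = 13.51 m

H ≈ 13.5 m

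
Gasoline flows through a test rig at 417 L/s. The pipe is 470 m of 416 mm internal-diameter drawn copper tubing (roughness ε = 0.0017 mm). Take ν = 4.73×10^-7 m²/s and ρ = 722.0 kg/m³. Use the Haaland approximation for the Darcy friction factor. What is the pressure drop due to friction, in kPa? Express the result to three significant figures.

Δp ≈ 38.4 kPa

V = 4Q/(πD²) = 4·0.417/(π·0.416²) = 3.068 m/s
Re = VD/ν = 3.068·0.416/4.73×10^-7 = 2.70×10^6 → turbulent
ε/D = 0.0017/416 = 4.09×10^-6
Haaland: f = 0.01001
h_f = f(L/D)V²/(2g) = 0.01001·(470/0.416)·3.068²/(2·9.81) = 5.426 m
Δp = ρg·h_f = 722.0·9.81·5.426 = 38.43 kPa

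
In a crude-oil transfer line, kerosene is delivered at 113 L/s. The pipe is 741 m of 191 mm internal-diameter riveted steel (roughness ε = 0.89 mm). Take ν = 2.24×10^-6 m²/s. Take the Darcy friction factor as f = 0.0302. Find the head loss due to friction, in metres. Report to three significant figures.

V = 4Q/(πD²) = 4·0.113/(π·0.191²) = 3.944 m/s
h_f = f(L/D)V²/(2g) = 0.03020·(741/0.191)·3.944²/(2·9.81) = 92.88 m

h_f ≈ 92.9 m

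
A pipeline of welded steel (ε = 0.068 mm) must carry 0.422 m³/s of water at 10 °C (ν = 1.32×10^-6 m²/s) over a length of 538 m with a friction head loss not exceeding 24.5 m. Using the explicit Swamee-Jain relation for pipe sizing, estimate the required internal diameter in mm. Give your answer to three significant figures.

Swamee-Jain (Type III): D = 0.66·[ε^1.25·(LQ²/(gh_f))^4.75 + ν·Q^9.4·(L/(gh_f))^5.2]^0.04
LQ²/(gh_f) = 0.3986; L/(gh_f) = 2.238
Term 1 = ε^1.25·(…)^4.75 = 7.82×10^-8; Term 2 = ν·Q^9.4·(…)^5.2 = 2.62×10^-8
D = 0.66·(7.82×10^-8 + 2.62×10^-8)^0.04 = 0.3470 m = 347 mm
Check: V = 4.46 m/s, Re = 1.17×10^6, f = 0.01460, h_f = 23.0 m ≈ 24.5 m ✓

D ≈ 347 mm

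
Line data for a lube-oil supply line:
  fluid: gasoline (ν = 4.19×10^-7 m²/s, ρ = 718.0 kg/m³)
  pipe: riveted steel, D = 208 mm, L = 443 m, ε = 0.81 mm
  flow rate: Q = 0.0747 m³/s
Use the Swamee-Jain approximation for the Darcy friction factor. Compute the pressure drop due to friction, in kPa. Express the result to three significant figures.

Δp ≈ 105 kPa

V = 4Q/(πD²) = 4·0.0747/(π·0.208²) = 2.198 m/s
Re = VD/ν = 2.198·0.208/4.19×10^-7 = 1.09×10^6 → turbulent
ε/D = 0.81/208 = 0.00389
Swamee-Jain: f = 0.02836
h_f = f(L/D)V²/(2g) = 0.02836·(443/0.208)·2.198²/(2·9.81) = 14.88 m
Δp = ρg·h_f = 718.0·9.81·14.88 = 104.8 kPa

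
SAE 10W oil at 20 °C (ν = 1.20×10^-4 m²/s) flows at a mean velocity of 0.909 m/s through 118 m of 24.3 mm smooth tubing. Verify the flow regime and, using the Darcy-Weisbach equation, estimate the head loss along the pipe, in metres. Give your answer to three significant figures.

h_f ≈ 71.1 m

Re = VD/ν = 0.909·0.02430/1.20×10^-4 = 184 → laminar (Re < 2300)
f = 64/Re = 0.3477
h_f = f(L/D)V²/(2g) = 0.3477·(118/0.02430)·0.909²/(2·9.81) = 71.10 m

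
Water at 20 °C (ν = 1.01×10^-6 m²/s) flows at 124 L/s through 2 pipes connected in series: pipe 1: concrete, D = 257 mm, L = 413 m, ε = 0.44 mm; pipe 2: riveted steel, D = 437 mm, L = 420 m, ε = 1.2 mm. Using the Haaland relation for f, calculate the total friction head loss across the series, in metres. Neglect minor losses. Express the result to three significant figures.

H ≈ 11.5 m

Pipe 1: V = 2.390 m/s, Re = 6.08×10^5, ε/D = 0.00171, f = 0.02282, h_1 = f(L/D)V²/2g = 10.68 m
Pipe 2: V = 0.8267 m/s, Re = 3.58×10^5, ε/D = 0.00275, f = 0.02594, h_2 = f(L/D)V²/2g = 0.8685 m
Series → Q common, losses add: H = Σh = 11.55 m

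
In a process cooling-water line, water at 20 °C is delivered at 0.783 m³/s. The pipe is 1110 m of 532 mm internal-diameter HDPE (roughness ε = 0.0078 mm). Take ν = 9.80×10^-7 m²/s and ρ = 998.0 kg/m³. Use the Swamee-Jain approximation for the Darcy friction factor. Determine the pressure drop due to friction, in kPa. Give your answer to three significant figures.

V = 4Q/(πD²) = 4·0.783/(π·0.532²) = 3.522 m/s
Re = VD/ν = 3.522·0.532/9.80×10^-7 = 1.91×10^6 → turbulent
ε/D = 0.0078/532 = 1.47×10^-5
Swamee-Jain: f = 0.01096
h_f = f(L/D)V²/(2g) = 0.01096·(1110/0.532)·3.522²/(2·9.81) = 14.46 m
Δp = ρg·h_f = 998.0·9.81·14.46 = 141.5 kPa

Δp ≈ 142 kPa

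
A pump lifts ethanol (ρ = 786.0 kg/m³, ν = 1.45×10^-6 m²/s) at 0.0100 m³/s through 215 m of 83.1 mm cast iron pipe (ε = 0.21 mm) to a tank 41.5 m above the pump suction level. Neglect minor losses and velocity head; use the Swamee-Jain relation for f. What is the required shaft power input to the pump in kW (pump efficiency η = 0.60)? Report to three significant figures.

P_shaft ≈ 6.86 kW

V = 4Q/(πD²) = 1.844 m/s; Re = 1.06×10^5; ε/D = 0.00253; f = 0.02657
h_f = f(L/D)V²/2g = 11.91 m
Total head H = z + h_f = 41.5 + 11.91 = 53.41 m
P_hyd = ρgQH = 786.0·9.81·0.0100·53.41 = 4.118 kW
P_shaft = P_hyd/η = 4.118/0.60 = 6.864 kW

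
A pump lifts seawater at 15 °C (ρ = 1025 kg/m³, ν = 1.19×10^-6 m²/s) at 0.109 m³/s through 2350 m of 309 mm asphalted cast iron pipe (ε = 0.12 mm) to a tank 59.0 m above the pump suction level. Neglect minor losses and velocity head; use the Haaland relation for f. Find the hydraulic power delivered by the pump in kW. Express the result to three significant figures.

V = 4Q/(πD²) = 1.454 m/s; Re = 3.77×10^5; ε/D = 3.88×10^-4; f = 0.01711
h_f = f(L/D)V²/2g = 14.01 m
Total head H = z + h_f = 59.0 + 14.01 = 73.01 m
P_hyd = ρgQH = 1025·9.81·0.109·73.01 = 80.02 kW

P_hyd ≈ 80.0 kW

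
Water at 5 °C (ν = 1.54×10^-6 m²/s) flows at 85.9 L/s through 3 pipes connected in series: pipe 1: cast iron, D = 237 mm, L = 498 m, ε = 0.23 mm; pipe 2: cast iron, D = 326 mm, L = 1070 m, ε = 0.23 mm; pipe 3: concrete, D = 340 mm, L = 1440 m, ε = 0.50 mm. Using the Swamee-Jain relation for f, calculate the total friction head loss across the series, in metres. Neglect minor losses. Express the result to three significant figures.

H ≈ 16.3 m

Pipe 1: V = 1.947 m/s, Re = 3.00×10^5, ε/D = 9.70×10^-4, f = 0.02062, h_1 = f(L/D)V²/2g = 8.375 m
Pipe 2: V = 1.029 m/s, Re = 2.18×10^5, ε/D = 7.06×10^-4, f = 0.01982, h_2 = f(L/D)V²/2g = 3.511 m
Pipe 3: V = 0.9461 m/s, Re = 2.09×10^5, ε/D = 0.00147, f = 0.02283, h_3 = f(L/D)V²/2g = 4.412 m
Series → Q common, losses add: H = Σh = 16.30 m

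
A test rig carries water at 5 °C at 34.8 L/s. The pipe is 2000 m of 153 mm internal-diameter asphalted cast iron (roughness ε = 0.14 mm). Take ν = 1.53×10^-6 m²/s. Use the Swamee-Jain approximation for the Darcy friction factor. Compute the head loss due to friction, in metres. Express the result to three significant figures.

V = 4Q/(πD²) = 4·0.0348/(π·0.153²) = 1.893 m/s
Re = VD/ν = 1.893·0.153/1.53×10^-6 = 1.89×10^5 → turbulent
ε/D = 0.14/153 = 9.15×10^-4
Swamee-Jain: f = 0.02092
h_f = f(L/D)V²/(2g) = 0.02092·(2000/0.153)·1.893²/(2·9.81) = 49.95 m

h_f ≈ 49.9 m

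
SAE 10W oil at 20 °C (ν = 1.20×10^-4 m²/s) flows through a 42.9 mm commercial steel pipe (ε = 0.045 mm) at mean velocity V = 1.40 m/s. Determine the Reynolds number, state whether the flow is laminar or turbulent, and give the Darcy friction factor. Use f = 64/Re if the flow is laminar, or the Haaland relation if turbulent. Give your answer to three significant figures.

Re ≈ 500; laminar; f = 64/Re ≈ 0.128

Re = VD/ν = 1.400·0.0429/1.20×10^-4 = 500
Re < 2300 → laminar → f = 64/Re = 0.1279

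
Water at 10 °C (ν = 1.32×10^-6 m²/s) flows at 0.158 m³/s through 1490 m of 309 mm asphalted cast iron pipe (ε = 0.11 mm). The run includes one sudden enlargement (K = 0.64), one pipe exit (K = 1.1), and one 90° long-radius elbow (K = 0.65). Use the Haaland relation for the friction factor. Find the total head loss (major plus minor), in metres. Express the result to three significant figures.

H_L ≈ 18.7 m

V = 4Q/(πD²) = 2.107 m/s; V²/2g = 0.2263 m
Re = 4.93×10^5, ε/D = 3.56×10^-4 → f = 0.01660 (Haaland)
Major: h_f = f(L/D)·V²/2g = 0.01660·4822·0.2263 = 18.11 m
Minor: ΣK = 2.39; h_m = ΣK·V²/2g = 0.5408 m
Total H_L = 18.11 + 0.5408 = 18.65 m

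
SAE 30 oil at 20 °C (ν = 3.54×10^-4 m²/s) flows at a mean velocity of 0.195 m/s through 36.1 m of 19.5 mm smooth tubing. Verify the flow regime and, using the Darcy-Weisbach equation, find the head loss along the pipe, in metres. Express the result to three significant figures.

Re = VD/ν = 0.195·0.01950/3.54×10^-4 = 10.7 → laminar (Re < 2300)
f = 64/Re = 5.958
h_f = f(L/D)V²/(2g) = 5.958·(36.1/0.01950)·0.195²/(2·9.81) = 21.38 m

h_f ≈ 21.4 m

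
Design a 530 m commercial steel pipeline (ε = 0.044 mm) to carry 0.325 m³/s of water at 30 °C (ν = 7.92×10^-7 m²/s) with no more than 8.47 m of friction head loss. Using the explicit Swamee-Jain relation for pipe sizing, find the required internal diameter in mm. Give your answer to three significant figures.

Swamee-Jain (Type III): D = 0.66·[ε^1.25·(LQ²/(gh_f))^4.75 + ν·Q^9.4·(L/(gh_f))^5.2]^0.04
LQ²/(gh_f) = 0.6737; L/(gh_f) = 6.379
Term 1 = ε^1.25·(…)^4.75 = 5.49×10^-7; Term 2 = ν·Q^9.4·(…)^5.2 = 3.13×10^-7
D = 0.66·(5.49×10^-7 + 3.13×10^-7)^0.04 = 0.3775 m = 378 mm
Check: V = 2.90 m/s, Re = 1.38×10^6, f = 0.01343, h_f = 8.10 m ≈ 8.47 m ✓

D ≈ 378 mm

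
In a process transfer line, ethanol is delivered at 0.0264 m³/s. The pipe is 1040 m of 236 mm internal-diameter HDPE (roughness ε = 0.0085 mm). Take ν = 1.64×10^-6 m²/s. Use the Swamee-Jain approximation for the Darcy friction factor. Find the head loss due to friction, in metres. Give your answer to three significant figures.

h_f ≈ 1.52 m

V = 4Q/(πD²) = 4·0.0264/(π·0.236²) = 0.6035 m/s
Re = VD/ν = 0.6035·0.236/1.64×10^-6 = 8.68×10^4 → turbulent
ε/D = 0.0085/236 = 3.60×10^-5
Swamee-Jain: f = 0.01860
h_f = f(L/D)V²/(2g) = 0.01860·(1040/0.236)·0.6035²/(2·9.81) = 1.522 m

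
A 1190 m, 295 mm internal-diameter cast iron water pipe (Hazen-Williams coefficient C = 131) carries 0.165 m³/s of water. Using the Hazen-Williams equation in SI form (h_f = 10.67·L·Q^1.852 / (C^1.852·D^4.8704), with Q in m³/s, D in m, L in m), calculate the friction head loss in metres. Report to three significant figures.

h_f = 10.67·1190·0.165^1.852 / (131^1.852·0.295^4.8704) = 20.68 m

h_f ≈ 20.7 m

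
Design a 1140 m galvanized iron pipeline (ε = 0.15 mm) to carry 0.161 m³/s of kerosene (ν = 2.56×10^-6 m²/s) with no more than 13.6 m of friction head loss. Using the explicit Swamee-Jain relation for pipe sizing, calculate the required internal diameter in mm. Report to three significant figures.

D ≈ 324 mm

Swamee-Jain (Type III): D = 0.66·[ε^1.25·(LQ²/(gh_f))^4.75 + ν·Q^9.4·(L/(gh_f))^5.2]^0.04
LQ²/(gh_f) = 0.2215; L/(gh_f) = 8.545
Term 1 = ε^1.25·(…)^4.75 = 1.29×10^-8; Term 2 = ν·Q^9.4·(…)^5.2 = 6.27×10^-9
D = 0.66·(1.29×10^-8 + 6.27×10^-9)^0.04 = 0.3242 m = 324 mm
Check: V = 1.95 m/s, Re = 2.47×10^5, f = 0.01839, h_f = 12.5 m ≈ 13.6 m ✓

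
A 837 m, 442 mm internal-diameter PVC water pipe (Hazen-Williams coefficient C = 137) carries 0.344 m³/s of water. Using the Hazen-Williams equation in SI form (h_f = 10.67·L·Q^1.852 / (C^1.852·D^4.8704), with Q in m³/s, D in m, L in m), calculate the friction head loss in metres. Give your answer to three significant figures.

h_f = 10.67·837·0.344^1.852 / (137^1.852·0.442^4.8704) = 7.283 m

h_f ≈ 7.28 m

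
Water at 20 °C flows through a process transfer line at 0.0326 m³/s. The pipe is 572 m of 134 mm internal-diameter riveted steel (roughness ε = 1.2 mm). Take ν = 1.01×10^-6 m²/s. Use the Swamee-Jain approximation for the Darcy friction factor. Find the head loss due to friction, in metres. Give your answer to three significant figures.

h_f ≈ 42.9 m

V = 4Q/(πD²) = 4·0.0326/(π·0.134²) = 2.312 m/s
Re = VD/ν = 2.312·0.134/1.01×10^-6 = 3.07×10^5 → turbulent
ε/D = 1.2/134 = 0.00896
Swamee-Jain: f = 0.03686
h_f = f(L/D)V²/(2g) = 0.03686·(572/0.134)·2.312²/(2·9.81) = 42.85 m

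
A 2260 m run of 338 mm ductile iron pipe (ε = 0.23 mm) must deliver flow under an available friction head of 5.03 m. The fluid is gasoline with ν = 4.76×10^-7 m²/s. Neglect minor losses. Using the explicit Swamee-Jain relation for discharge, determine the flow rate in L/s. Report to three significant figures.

Q ≈ 80.1 L/s

Swamee-Jain (Type II): Q = -0.965·√(gD⁵h_f/L)·ln[ε/(3.7D) + √(3.17ν²L/(gD³h_f))]
√(gD⁵h_f/L) = √(9.81·0.338⁵·5.03/2260) = 0.009814
ε/(3.7D) = 1.84×10^-4; √(3.17ν²L/(gD³h_f)) = 2.92×10^-5
Q = -0.965·0.009814·ln(2.131×10^-4) = 0.08006 m³/s
Check: V = 0.892 m/s, Re = 6.34×10^5, f = 0.01865, h_f = 5.06 m ≈ 5.03 m ✓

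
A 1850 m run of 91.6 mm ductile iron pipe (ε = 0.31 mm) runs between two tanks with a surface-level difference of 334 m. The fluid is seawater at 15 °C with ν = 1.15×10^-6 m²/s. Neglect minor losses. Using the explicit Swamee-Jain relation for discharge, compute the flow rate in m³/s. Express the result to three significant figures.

Q ≈ 0.0226 m³/s

Swamee-Jain (Type II): Q = -0.965·√(gD⁵h_f/L)·ln[ε/(3.7D) + √(3.17ν²L/(gD³h_f))]
√(gD⁵h_f/L) = √(9.81·0.0916⁵·334/1850) = 0.003380
ε/(3.7D) = 9.15×10^-4; √(3.17ν²L/(gD³h_f)) = 5.55×10^-5
Q = -0.965·0.003380·ln(9.702×10^-4) = 0.02263 m³/s
Check: V = 3.43 m/s, Re = 2.73×10^5, f = 0.02768, h_f = 336 m ≈ 334 m ✓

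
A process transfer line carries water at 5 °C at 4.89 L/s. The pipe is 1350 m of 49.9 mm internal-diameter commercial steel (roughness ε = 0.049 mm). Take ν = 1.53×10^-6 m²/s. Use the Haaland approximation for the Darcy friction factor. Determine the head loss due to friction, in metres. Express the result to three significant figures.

V = 4Q/(πD²) = 4·0.00489/(π·0.0499²) = 2.500 m/s
Re = VD/ν = 2.500·0.0499/1.53×10^-6 = 8.16×10^4 → turbulent
ε/D = 0.049/49.9 = 9.82×10^-4
Haaland: f = 0.02234
h_f = f(L/D)V²/(2g) = 0.02234·(1350/0.0499)·2.500²/(2·9.81) = 192.6 m

h_f ≈ 193 m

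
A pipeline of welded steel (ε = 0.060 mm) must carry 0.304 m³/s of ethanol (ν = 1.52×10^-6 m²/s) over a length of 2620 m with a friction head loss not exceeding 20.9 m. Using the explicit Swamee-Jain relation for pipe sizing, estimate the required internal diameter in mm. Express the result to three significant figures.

Swamee-Jain (Type III): D = 0.66·[ε^1.25·(LQ²/(gh_f))^4.75 + ν·Q^9.4·(L/(gh_f))^5.2]^0.04
LQ²/(gh_f) = 1.181; L/(gh_f) = 12.78
Term 1 = ε^1.25·(…)^4.75 = 1.16×10^-5; Term 2 = ν·Q^9.4·(…)^5.2 = 1.19×10^-5
D = 0.66·(1.16×10^-5 + 1.19×10^-5)^0.04 = 0.4309 m = 431 mm
Check: V = 2.08 m/s, Re = 5.91×10^5, f = 0.01466, h_f = 19.7 m ≈ 20.9 m ✓

D ≈ 431 mm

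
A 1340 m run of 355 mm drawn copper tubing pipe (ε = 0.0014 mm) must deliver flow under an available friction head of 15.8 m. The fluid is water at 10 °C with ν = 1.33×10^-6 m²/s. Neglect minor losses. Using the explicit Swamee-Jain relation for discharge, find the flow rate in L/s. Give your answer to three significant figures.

Swamee-Jain (Type II): Q = -0.965·√(gD⁵h_f/L)·ln[ε/(3.7D) + √(3.17ν²L/(gD³h_f))]
√(gD⁵h_f/L) = √(9.81·0.355⁵·15.8/1340) = 0.02554
ε/(3.7D) = 1.07×10^-6; √(3.17ν²L/(gD³h_f)) = 3.29×10^-5
Q = -0.965·0.02554·ln(3.398×10^-5) = 0.2536 m³/s
Check: V = 2.56 m/s, Re = 6.84×10^5, f = 0.01247, h_f = 15.7 m ≈ 15.8 m ✓

Q ≈ 254 L/s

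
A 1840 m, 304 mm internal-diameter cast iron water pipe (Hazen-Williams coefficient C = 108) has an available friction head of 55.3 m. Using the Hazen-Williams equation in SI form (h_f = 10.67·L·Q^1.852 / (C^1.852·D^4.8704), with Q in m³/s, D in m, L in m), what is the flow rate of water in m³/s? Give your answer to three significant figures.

Rearranging: Q = [h_f·C^1.852·D^4.8704 / (10.67·L)]^(1/1.852)
Q = [55.3·108^1.852·0.304^4.8704 / (10.67·1840)]^0.540 = 0.1979 m³/s

Q ≈ 0.198 m³/s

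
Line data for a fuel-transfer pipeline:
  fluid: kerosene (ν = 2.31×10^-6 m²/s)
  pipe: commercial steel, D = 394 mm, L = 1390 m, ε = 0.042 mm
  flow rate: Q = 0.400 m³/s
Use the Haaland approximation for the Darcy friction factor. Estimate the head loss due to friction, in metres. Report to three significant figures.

V = 4Q/(πD²) = 4·0.400/(π·0.394²) = 3.281 m/s
Re = VD/ν = 3.281·0.394/2.31×10^-6 = 5.60×10^5 → turbulent
ε/D = 0.042/394 = 1.07×10^-4
Haaland: f = 0.01416
h_f = f(L/D)V²/(2g) = 0.01416·(1390/0.394)·3.281²/(2·9.81) = 27.41 m

h_f ≈ 27.4 m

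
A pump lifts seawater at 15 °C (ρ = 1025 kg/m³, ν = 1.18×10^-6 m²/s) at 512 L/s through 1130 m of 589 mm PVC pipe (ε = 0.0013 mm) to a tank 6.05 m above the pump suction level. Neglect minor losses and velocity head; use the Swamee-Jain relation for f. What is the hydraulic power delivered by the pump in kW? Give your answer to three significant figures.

V = 4Q/(πD²) = 1.879 m/s; Re = 9.38×10^5; ε/D = 2.21×10^-6; f = 0.01179
h_f = f(L/D)V²/2g = 4.070 m
Total head H = z + h_f = 6.05 + 4.070 = 10.12 m
P_hyd = ρgQH = 1025·9.81·0.512·10.12 = 52.10 kW

P_hyd ≈ 52.1 kW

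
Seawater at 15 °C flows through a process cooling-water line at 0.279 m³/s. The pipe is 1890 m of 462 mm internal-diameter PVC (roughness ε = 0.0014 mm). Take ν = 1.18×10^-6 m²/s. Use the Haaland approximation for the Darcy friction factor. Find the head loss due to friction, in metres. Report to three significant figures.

V = 4Q/(πD²) = 4·0.279/(π·0.462²) = 1.664 m/s
Re = VD/ν = 1.664·0.462/1.18×10^-6 = 6.52×10^5 → turbulent
ε/D = 0.0014/462 = 3.03×10^-6
Haaland: f = 0.01251
h_f = f(L/D)V²/(2g) = 0.01251·(1890/0.462)·1.664²/(2·9.81) = 7.222 m

h_f ≈ 7.22 m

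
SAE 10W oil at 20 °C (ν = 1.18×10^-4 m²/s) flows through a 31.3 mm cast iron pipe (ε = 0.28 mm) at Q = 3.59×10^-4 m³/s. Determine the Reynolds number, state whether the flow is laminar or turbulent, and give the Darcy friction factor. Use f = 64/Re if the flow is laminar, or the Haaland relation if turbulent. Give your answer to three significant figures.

V = 4Q/(πD²) = 0.4666 m/s
Re = VD/ν = 0.4666·0.0313/1.18×10^-4 = 124
Re < 2300 → laminar → f = 64/Re = 0.5171

Re ≈ 124; laminar; f = 64/Re ≈ 0.517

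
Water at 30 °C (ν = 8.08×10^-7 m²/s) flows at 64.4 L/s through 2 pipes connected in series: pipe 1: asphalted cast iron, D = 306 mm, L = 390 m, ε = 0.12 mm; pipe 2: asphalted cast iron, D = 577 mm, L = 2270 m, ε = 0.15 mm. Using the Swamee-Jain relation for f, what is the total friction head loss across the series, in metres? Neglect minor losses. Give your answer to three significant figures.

Pipe 1: V = 0.8757 m/s, Re = 3.32×10^5, ε/D = 3.92×10^-4, f = 0.01754, h_1 = f(L/D)V²/2g = 0.8737 m
Pipe 2: V = 0.2463 m/s, Re = 1.76×10^5, ε/D = 2.60×10^-4, f = 0.01782, h_2 = f(L/D)V²/2g = 0.2167 m
Series → Q common, losses add: H = Σh = 1.090 m

H ≈ 1.09 m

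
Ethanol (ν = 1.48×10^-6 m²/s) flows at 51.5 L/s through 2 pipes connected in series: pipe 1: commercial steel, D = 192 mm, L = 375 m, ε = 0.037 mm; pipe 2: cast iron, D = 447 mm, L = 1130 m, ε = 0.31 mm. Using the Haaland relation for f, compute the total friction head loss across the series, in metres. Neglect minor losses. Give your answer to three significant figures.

H ≈ 5.49 m

Pipe 1: V = 1.779 m/s, Re = 2.31×10^5, ε/D = 1.93×10^-4, f = 0.01651, h_1 = f(L/D)V²/2g = 5.201 m
Pipe 2: V = 0.3282 m/s, Re = 9.91×10^4, ε/D = 6.94×10^-4, f = 0.02087, h_2 = f(L/D)V²/2g = 0.2895 m
Series → Q common, losses add: H = Σh = 5.491 m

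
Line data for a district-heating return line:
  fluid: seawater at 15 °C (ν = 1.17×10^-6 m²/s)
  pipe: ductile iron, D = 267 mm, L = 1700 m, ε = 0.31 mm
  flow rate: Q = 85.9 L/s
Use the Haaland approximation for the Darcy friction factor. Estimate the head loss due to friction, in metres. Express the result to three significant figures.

h_f ≈ 16.1 m

V = 4Q/(πD²) = 4·0.0859/(π·0.267²) = 1.534 m/s
Re = VD/ν = 1.534·0.267/1.17×10^-6 = 3.50×10^5 → turbulent
ε/D = 0.31/267 = 0.00116
Haaland: f = 0.02107
h_f = f(L/D)V²/(2g) = 0.02107·(1700/0.267)·1.534²/(2·9.81) = 16.10 m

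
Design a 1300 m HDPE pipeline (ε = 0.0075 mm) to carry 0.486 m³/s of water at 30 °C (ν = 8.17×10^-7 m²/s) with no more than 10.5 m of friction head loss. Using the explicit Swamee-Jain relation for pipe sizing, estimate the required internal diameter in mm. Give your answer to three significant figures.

D ≈ 489 mm

Swamee-Jain (Type III): D = 0.66·[ε^1.25·(LQ²/(gh_f))^4.75 + ν·Q^9.4·(L/(gh_f))^5.2]^0.04
LQ²/(gh_f) = 2.981; L/(gh_f) = 12.62
Term 1 = ε^1.25·(…)^4.75 = 7.03×10^-5; Term 2 = ν·Q^9.4·(…)^5.2 = 4.92×10^-4
D = 0.66·(7.03×10^-5 + 4.92×10^-4)^0.04 = 0.4893 m = 489 mm
Check: V = 2.58 m/s, Re = 1.55×10^6, f = 0.01128, h_f = 10.2 m ≈ 10.5 m ✓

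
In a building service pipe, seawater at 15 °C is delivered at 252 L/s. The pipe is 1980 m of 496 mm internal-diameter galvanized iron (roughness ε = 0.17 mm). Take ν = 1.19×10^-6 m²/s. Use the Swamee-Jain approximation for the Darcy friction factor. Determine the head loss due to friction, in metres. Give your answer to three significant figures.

h_f ≈ 5.75 m

V = 4Q/(πD²) = 4·0.252/(π·0.496²) = 1.304 m/s
Re = VD/ν = 1.304·0.496/1.19×10^-6 = 5.44×10^5 → turbulent
ε/D = 0.17/496 = 3.43×10^-4
Swamee-Jain: f = 0.01662
h_f = f(L/D)V²/(2g) = 0.01662·(1980/0.496)·1.304²/(2·9.81) = 5.751 m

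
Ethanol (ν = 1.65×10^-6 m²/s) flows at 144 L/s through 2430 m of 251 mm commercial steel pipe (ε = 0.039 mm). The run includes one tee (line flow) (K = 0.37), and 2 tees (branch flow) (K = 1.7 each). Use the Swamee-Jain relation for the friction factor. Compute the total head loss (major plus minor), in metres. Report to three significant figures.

V = 4Q/(πD²) = 2.910 m/s; V²/2g = 0.4317 m
Re = 4.43×10^5, ε/D = 1.55×10^-4 → f = 0.01526 (Swamee-Jain)
Major: h_f = f(L/D)·V²/2g = 0.01526·9681·0.4317 = 63.76 m
Minor: ΣK = 3.77; h_m = ΣK·V²/2g = 1.627 m
Total H_L = 63.76 + 1.627 = 65.39 m

H_L ≈ 65.4 m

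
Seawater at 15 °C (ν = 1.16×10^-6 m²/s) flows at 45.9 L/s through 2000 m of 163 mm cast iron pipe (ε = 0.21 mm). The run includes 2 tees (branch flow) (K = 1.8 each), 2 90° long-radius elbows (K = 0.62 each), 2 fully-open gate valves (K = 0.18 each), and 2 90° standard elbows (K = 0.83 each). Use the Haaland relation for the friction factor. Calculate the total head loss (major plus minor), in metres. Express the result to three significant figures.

V = 4Q/(πD²) = 2.200 m/s; V²/2g = 0.2466 m
Re = 3.09×10^5, ε/D = 0.00129 → f = 0.02164 (Haaland)
Major: h_f = f(L/D)·V²/2g = 0.02164·12270·0.2466 = 65.48 m
Minor: ΣK = 6.86; h_m = ΣK·V²/2g = 1.692 m
Total H_L = 65.48 + 1.692 = 67.18 m

H_L ≈ 67.2 m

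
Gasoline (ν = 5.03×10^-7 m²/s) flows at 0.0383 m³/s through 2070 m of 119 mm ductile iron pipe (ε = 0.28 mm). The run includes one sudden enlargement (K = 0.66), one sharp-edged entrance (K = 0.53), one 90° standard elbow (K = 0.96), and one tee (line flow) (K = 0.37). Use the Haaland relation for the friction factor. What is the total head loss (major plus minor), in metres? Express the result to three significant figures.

V = 4Q/(πD²) = 3.444 m/s; V²/2g = 0.6044 m
Re = 8.15×10^5, ε/D = 0.00235 → f = 0.02469 (Haaland)
Major: h_f = f(L/D)·V²/2g = 0.02469·17395·0.6044 = 259.6 m
Minor: ΣK = 2.52; h_m = ΣK·V²/2g = 1.523 m
Total H_L = 259.6 + 1.523 = 261.1 m

H_L ≈ 261 m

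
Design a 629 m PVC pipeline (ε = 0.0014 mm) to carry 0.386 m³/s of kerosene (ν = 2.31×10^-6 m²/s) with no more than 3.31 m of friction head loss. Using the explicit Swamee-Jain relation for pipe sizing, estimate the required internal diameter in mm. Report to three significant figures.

D ≈ 509 mm

Swamee-Jain (Type III): D = 0.66·[ε^1.25·(LQ²/(gh_f))^4.75 + ν·Q^9.4·(L/(gh_f))^5.2]^0.04
LQ²/(gh_f) = 2.886; L/(gh_f) = 19.37
Term 1 = ε^1.25·(…)^4.75 = 7.40×10^-6; Term 2 = ν·Q^9.4·(…)^5.2 = 0.00148
D = 0.66·(7.40×10^-6 + 0.00148)^0.04 = 0.5087 m = 509 mm
Check: V = 1.90 m/s, Re = 4.18×10^5, f = 0.01356, h_f = 3.08 m ≈ 3.31 m ✓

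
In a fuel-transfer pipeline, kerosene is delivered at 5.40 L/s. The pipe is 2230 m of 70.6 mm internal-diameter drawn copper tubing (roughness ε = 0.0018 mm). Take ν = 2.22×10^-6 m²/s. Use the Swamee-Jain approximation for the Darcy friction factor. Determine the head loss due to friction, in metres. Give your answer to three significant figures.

h_f ≈ 65.8 m

V = 4Q/(πD²) = 4·0.00540/(π·0.0706²) = 1.379 m/s
Re = VD/ν = 1.379·0.0706/2.22×10^-6 = 4.39×10^4 → turbulent
ε/D = 0.0018/70.6 = 2.55×10^-5
Swamee-Jain: f = 0.02148
h_f = f(L/D)V²/(2g) = 0.02148·(2230/0.0706)·1.379²/(2·9.81) = 65.81 m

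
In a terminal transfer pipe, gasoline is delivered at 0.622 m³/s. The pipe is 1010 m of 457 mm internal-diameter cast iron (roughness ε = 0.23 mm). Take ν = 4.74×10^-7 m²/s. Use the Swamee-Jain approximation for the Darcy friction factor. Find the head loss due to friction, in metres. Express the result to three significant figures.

V = 4Q/(πD²) = 4·0.622/(π·0.457²) = 3.792 m/s
Re = VD/ν = 3.792·0.457/4.74×10^-7 = 3.66×10^6 → turbulent
ε/D = 0.23/457 = 5.03×10^-4
Swamee-Jain: f = 0.01692
h_f = f(L/D)V²/(2g) = 0.01692·(1010/0.457)·3.792²/(2·9.81) = 27.40 m

h_f ≈ 27.4 m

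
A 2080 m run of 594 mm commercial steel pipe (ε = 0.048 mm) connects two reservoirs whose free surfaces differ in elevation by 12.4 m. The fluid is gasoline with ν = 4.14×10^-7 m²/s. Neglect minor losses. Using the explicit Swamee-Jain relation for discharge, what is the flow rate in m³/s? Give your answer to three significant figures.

Swamee-Jain (Type II): Q = -0.965·√(gD⁵h_f/L)·ln[ε/(3.7D) + √(3.17ν²L/(gD³h_f))]
√(gD⁵h_f/L) = √(9.81·0.594⁵·12.4/2080) = 0.06576
ε/(3.7D) = 2.18×10^-5; √(3.17ν²L/(gD³h_f)) = 6.66×10^-6
Q = -0.965·0.06576·ln(2.850×10^-5) = 0.6642 m³/s
Check: V = 2.40 m/s, Re = 3.44×10^6, f = 0.01217, h_f = 12.5 m ≈ 12.4 m ✓

Q ≈ 0.664 m³/s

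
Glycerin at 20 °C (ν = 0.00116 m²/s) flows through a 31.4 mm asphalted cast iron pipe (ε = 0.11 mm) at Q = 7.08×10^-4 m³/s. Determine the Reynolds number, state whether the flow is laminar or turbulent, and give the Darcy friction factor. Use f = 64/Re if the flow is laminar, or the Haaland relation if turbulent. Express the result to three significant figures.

V = 4Q/(πD²) = 0.9143 m/s
Re = VD/ν = 0.9143·0.0314/0.00116 = 24.7
Re < 2300 → laminar → f = 64/Re = 2.586

Re ≈ 24.7; laminar; f = 64/Re ≈ 2.59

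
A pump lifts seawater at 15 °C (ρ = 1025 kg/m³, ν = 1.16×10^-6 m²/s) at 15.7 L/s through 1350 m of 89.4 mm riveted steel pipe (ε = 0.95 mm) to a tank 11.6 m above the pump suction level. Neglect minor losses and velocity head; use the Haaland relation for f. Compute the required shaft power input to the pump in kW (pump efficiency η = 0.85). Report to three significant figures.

V = 4Q/(πD²) = 2.501 m/s; Re = 1.93×10^5; ε/D = 0.0106; f = 0.03905
h_f = f(L/D)V²/2g = 188.0 m
Total head H = z + h_f = 11.6 + 188.0 = 199.6 m
P_hyd = ρgQH = 1025·9.81·0.0157·199.6 = 31.52 kW
P_shaft = P_hyd/η = 31.52/0.85 = 37.08 kW

P_shaft ≈ 37.1 kW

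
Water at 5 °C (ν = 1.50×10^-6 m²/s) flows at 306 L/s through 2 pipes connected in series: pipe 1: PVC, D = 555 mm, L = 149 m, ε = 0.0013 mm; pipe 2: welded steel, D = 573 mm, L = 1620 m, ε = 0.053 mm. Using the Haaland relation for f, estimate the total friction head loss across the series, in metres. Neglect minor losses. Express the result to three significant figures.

H ≈ 3.20 m

Pipe 1: V = 1.265 m/s, Re = 4.68×10^5, ε/D = 2.34×10^-6, f = 0.01324, h_1 = f(L/D)V²/2g = 0.2899 m
Pipe 2: V = 1.187 m/s, Re = 4.53×10^5, ε/D = 9.25×10^-5, f = 0.01435, h_2 = f(L/D)V²/2g = 2.911 m
Series → Q common, losses add: H = Σh = 3.201 m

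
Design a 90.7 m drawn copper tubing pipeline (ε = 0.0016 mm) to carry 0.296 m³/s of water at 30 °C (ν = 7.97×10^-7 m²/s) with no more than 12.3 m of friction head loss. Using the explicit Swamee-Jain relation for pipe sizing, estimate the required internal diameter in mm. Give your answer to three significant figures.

Swamee-Jain (Type III): D = 0.66·[ε^1.25·(LQ²/(gh_f))^4.75 + ν·Q^9.4·(L/(gh_f))^5.2]^0.04
LQ²/(gh_f) = 0.06586; L/(gh_f) = 0.7517
Term 1 = ε^1.25·(…)^4.75 = 1.39×10^-13; Term 2 = ν·Q^9.4·(…)^5.2 = 1.94×10^-12
D = 0.66·(1.39×10^-13 + 1.94×10^-12)^0.04 = 0.2250 m = 225 mm
Check: V = 7.44 m/s, Re = 2.10×10^6, f = 0.01056, h_f = 12.0 m ≈ 12.3 m ✓

D ≈ 225 mm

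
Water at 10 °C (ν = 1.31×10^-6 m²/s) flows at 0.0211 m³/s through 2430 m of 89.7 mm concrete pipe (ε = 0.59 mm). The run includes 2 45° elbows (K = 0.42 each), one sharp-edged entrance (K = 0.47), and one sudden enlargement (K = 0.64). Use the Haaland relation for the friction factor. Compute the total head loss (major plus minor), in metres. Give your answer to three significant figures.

H_L ≈ 516 m

V = 4Q/(πD²) = 3.339 m/s; V²/2g = 0.5682 m
Re = 2.29×10^5, ε/D = 0.00658 → f = 0.03344 (Haaland)
Major: h_f = f(L/D)·V²/2g = 0.03344·27090·0.5682 = 514.7 m
Minor: ΣK = 1.95; h_m = ΣK·V²/2g = 1.108 m
Total H_L = 514.7 + 1.108 = 515.8 m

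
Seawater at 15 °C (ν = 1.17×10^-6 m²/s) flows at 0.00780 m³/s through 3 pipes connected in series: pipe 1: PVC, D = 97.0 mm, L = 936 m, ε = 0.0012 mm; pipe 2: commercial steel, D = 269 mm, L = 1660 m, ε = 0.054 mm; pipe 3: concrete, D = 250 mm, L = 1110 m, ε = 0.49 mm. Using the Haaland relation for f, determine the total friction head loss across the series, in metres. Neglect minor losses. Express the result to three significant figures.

H ≈ 10.4 m

Pipe 1: V = 1.056 m/s, Re = 8.75×10^4, ε/D = 1.24×10^-5, f = 0.01837, h_1 = f(L/D)V²/2g = 10.07 m
Pipe 2: V = 0.1372 m/s, Re = 3.16×10^4, ε/D = 2.01×10^-4, f = 0.02349, h_2 = f(L/D)V²/2g = 0.1391 m
Pipe 3: V = 0.1589 m/s, Re = 3.40×10^4, ε/D = 0.00196, f = 0.02730, h_3 = f(L/D)V²/2g = 0.1560 m
Series → Q common, losses add: H = Σh = 10.36 m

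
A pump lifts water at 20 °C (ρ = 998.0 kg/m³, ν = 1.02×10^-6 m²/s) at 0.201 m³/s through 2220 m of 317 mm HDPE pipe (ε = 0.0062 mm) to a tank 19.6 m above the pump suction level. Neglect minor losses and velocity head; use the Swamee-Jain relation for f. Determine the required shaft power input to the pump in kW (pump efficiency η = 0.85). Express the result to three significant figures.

V = 4Q/(πD²) = 2.547 m/s; Re = 7.91×10^5; ε/D = 1.96×10^-5; f = 0.01248
h_f = f(L/D)V²/2g = 28.90 m
Total head H = z + h_f = 19.6 + 28.90 = 48.50 m
P_hyd = ρgQH = 998.0·9.81·0.201·48.50 = 95.44 kW
P_shaft = P_hyd/η = 95.44/0.85 = 112.3 kW

P_shaft ≈ 112 kW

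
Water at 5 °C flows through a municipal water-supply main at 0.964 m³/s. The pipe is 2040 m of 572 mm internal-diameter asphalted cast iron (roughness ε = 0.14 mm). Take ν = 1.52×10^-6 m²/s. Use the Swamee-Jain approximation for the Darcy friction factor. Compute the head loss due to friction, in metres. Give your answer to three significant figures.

h_f ≈ 38.4 m

V = 4Q/(πD²) = 4·0.964/(π·0.572²) = 3.751 m/s
Re = VD/ν = 3.751·0.572/1.52×10^-6 = 1.41×10^6 → turbulent
ε/D = 0.14/572 = 2.45×10^-4
Swamee-Jain: f = 0.01501
h_f = f(L/D)V²/(2g) = 0.01501·(2040/0.572)·3.751²/(2·9.81) = 38.39 m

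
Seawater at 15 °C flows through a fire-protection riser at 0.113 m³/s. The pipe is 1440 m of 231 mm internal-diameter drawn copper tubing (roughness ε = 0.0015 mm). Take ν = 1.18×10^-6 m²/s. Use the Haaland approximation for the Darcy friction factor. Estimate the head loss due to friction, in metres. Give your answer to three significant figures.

h_f ≈ 30.1 m

V = 4Q/(πD²) = 4·0.113/(π·0.231²) = 2.696 m/s
Re = VD/ν = 2.696·0.231/1.18×10^-6 = 5.28×10^5 → turbulent
ε/D = 0.0015/231 = 6.49×10^-6
Haaland: f = 0.01301
h_f = f(L/D)V²/(2g) = 0.01301·(1440/0.231)·2.696²/(2·9.81) = 30.06 m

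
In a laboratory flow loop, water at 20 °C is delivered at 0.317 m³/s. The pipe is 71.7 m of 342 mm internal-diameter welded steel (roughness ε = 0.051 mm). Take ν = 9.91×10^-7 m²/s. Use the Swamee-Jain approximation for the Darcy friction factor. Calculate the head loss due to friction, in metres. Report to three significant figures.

V = 4Q/(πD²) = 4·0.317/(π·0.342²) = 3.451 m/s
Re = VD/ν = 3.451·0.342/9.91×10^-7 = 1.19×10^6 → turbulent
ε/D = 0.051/342 = 1.49×10^-4
Swamee-Jain: f = 0.01402
h_f = f(L/D)V²/(2g) = 0.01402·(71.7/0.342)·3.451²/(2·9.81) = 1.784 m

h_f ≈ 1.78 m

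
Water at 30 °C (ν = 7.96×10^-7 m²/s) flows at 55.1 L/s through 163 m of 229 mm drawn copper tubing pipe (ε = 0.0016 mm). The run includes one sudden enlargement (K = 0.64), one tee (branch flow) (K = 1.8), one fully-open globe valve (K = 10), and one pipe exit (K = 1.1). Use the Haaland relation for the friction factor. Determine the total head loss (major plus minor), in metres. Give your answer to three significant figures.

H_L ≈ 2.13 m

V = 4Q/(πD²) = 1.338 m/s; V²/2g = 0.09122 m
Re = 3.85×10^5, ε/D = 6.99×10^-6 → f = 0.01376 (Haaland)
Major: h_f = f(L/D)·V²/2g = 0.01376·711.8·0.09122 = 0.8935 m
Minor: ΣK = 13.5; h_m = ΣK·V²/2g = 1.235 m
Total H_L = 0.8935 + 1.235 = 2.129 m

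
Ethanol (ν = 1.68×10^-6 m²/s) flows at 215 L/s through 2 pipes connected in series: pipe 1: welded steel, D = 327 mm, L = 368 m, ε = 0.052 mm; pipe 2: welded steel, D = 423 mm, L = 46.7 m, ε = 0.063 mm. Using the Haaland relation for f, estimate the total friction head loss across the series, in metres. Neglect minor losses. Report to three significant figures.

Pipe 1: V = 2.560 m/s, Re = 4.98×10^5, ε/D = 1.59×10^-4, f = 0.01490, h_1 = f(L/D)V²/2g = 5.600 m
Pipe 2: V = 1.530 m/s, Re = 3.85×10^5, ε/D = 1.49×10^-4, f = 0.01520, h_2 = f(L/D)V²/2g = 0.2001 m
Series → Q common, losses add: H = Σh = 5.800 m

H ≈ 5.80 m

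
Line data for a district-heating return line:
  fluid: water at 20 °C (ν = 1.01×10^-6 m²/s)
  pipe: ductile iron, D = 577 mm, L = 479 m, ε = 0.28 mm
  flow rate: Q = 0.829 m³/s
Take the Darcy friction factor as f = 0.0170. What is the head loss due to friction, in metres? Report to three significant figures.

h_f ≈ 7.23 m

V = 4Q/(πD²) = 4·0.829/(π·0.577²) = 3.170 m/s
h_f = f(L/D)V²/(2g) = 0.01700·(479/0.577)·3.170²/(2·9.81) = 7.230 m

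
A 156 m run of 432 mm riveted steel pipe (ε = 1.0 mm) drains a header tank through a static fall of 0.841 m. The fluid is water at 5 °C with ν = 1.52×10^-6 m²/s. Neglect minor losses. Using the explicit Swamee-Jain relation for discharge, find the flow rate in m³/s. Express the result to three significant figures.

Swamee-Jain (Type II): Q = -0.965·√(gD⁵h_f/L)·ln[ε/(3.7D) + √(3.17ν²L/(gD³h_f))]
√(gD⁵h_f/L) = √(9.81·0.432⁵·0.841/156) = 0.02821
ε/(3.7D) = 6.26×10^-4; √(3.17ν²L/(gD³h_f)) = 4.14×10^-5
Q = -0.965·0.02821·ln(6.671×10^-4) = 0.1991 m³/s
Check: V = 1.36 m/s, Re = 3.86×10^5, f = 0.02491, h_f = 0.846 m ≈ 0.841 m ✓

Q ≈ 0.199 m³/s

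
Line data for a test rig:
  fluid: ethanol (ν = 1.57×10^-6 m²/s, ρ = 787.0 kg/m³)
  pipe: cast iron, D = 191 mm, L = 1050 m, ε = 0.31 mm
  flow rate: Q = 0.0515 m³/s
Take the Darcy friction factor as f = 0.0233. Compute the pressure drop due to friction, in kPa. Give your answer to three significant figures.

Δp ≈ 163 kPa

V = 4Q/(πD²) = 4·0.0515/(π·0.191²) = 1.797 m/s
h_f = f(L/D)V²/(2g) = 0.02330·(1050/0.191)·1.797²/(2·9.81) = 21.09 m
Δp = ρg·h_f = 787.0·9.81·21.09 = 162.8 kPa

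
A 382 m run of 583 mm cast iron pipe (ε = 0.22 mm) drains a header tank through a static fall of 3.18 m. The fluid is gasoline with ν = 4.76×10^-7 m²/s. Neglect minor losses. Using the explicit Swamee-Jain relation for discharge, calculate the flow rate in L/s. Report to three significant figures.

Q ≈ 653 L/s

Swamee-Jain (Type II): Q = -0.965·√(gD⁵h_f/L)·ln[ε/(3.7D) + √(3.17ν²L/(gD³h_f))]
√(gD⁵h_f/L) = √(9.81·0.583⁵·3.18/382) = 0.07416
ε/(3.7D) = 1.02×10^-4; √(3.17ν²L/(gD³h_f)) = 6.66×10^-6
Q = -0.965·0.07416·ln(1.087×10^-4) = 0.6532 m³/s
Check: V = 2.45 m/s, Re = 3.00×10^6, f = 0.01597, h_f = 3.19 m ≈ 3.18 m ✓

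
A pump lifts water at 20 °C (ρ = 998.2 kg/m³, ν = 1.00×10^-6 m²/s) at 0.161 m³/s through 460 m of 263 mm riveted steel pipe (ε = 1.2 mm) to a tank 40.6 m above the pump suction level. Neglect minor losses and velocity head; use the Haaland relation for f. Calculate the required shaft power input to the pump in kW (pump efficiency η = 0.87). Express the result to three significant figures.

V = 4Q/(πD²) = 2.964 m/s; Re = 7.79×10^5; ε/D = 0.00456; f = 0.02972
h_f = f(L/D)V²/2g = 23.27 m
Total head H = z + h_f = 40.6 + 23.27 = 63.87 m
P_hyd = ρgQH = 998.2·9.81·0.161·63.87 = 100.7 kW
P_shaft = P_hyd/η = 100.7/0.87 = 115.7 kW

P_shaft ≈ 116 kW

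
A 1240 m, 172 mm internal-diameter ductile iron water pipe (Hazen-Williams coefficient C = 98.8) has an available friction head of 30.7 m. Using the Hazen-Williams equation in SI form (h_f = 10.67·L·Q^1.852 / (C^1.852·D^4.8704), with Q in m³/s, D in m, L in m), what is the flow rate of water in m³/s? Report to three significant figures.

Rearranging: Q = [h_f·C^1.852·D^4.8704 / (10.67·L)]^(1/1.852)
Q = [30.7·98.8^1.852·0.172^4.8704 / (10.67·1240)]^0.540 = 0.03646 m³/s

Q ≈ 0.0365 m³/s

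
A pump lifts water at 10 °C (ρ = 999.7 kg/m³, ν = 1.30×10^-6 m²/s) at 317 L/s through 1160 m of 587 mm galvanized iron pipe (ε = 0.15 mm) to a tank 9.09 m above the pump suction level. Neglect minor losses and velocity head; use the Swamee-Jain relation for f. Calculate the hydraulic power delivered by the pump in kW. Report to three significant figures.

P_hyd ≈ 35.1 kW

V = 4Q/(πD²) = 1.171 m/s; Re = 5.29×10^5; ε/D = 2.56×10^-4; f = 0.01594
h_f = f(L/D)V²/2g = 2.203 m
Total head H = z + h_f = 9.09 + 2.203 = 11.29 m
P_hyd = ρgQH = 999.7·9.81·0.317·11.29 = 35.11 kW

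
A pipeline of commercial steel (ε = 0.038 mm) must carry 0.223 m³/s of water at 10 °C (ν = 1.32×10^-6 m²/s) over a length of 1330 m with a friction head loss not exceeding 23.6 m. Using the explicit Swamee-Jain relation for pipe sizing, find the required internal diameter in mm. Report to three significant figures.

D ≈ 322 mm

Swamee-Jain (Type III): D = 0.66·[ε^1.25·(LQ²/(gh_f))^4.75 + ν·Q^9.4·(L/(gh_f))^5.2]^0.04
LQ²/(gh_f) = 0.2857; L/(gh_f) = 5.745
Term 1 = ε^1.25·(…)^4.75 = 7.77×10^-9; Term 2 = ν·Q^9.4·(…)^5.2 = 8.77×10^-9
D = 0.66·(7.77×10^-9 + 8.77×10^-9)^0.04 = 0.3223 m = 322 mm
Check: V = 2.73 m/s, Re = 6.67×10^5, f = 0.01425, h_f = 22.4 m ≈ 23.6 m ✓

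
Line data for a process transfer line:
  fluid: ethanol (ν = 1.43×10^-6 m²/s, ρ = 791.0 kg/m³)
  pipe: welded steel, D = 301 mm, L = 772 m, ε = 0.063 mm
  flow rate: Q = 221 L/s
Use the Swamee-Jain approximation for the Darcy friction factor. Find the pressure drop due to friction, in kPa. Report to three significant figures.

V = 4Q/(πD²) = 4·0.221/(π·0.301²) = 3.106 m/s
Re = VD/ν = 3.106·0.301/1.43×10^-6 = 6.54×10^5 → turbulent
ε/D = 0.063/301 = 2.09×10^-4
Swamee-Jain: f = 0.01528
h_f = f(L/D)V²/(2g) = 0.01528·(772/0.301)·3.106²/(2·9.81) = 19.26 m
Δp = ρg·h_f = 791.0·9.81·19.26 = 149.5 kPa

Δp ≈ 149 kPa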